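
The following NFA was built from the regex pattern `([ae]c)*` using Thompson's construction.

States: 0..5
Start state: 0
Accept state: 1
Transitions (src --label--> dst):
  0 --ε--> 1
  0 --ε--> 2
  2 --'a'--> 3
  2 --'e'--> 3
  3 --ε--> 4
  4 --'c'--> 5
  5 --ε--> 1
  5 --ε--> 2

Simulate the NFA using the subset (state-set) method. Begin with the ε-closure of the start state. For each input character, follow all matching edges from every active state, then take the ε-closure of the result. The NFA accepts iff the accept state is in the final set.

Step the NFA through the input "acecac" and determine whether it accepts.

S₀ = ε-closure({0}) = {0,1,2}
'a' @ 1: {3,4}
'c' @ 2: {1,2,5}  ✓accept
'e' @ 3: {3,4}
'c' @ 4: {1,2,5}  ✓accept
'a' @ 5: {3,4}
'c' @ 6: {1,2,5}  ✓accept
final: {1,2,5}; accept 1 in set

Answer: ACCEPT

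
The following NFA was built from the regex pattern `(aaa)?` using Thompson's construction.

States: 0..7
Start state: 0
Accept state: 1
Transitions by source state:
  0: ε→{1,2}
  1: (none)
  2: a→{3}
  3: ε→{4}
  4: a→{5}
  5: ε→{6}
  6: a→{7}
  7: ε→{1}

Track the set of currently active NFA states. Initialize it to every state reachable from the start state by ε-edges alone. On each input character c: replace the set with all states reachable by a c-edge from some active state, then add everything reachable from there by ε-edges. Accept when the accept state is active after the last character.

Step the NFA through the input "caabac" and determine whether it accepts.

start: ε-closure({0}) = {0,1,2}
'c' @ 1: {}  — no active states
rest 'aabac' ignored (set empty)
end set {} — state 1 not in

Answer: REJECT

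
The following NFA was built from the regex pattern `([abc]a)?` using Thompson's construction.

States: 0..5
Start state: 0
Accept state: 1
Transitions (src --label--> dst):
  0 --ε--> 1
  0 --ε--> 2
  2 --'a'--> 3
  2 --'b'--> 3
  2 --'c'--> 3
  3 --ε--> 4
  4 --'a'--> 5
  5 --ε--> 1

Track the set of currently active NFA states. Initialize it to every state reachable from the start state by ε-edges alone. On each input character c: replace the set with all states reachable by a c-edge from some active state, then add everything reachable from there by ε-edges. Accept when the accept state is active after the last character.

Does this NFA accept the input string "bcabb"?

Answer: REJECT

Steps:
initial (ε-close {0}): {0,1,2}
'b' @ 1: {3,4}
'c' @ 2: {}  — no active states
rest 'abb' ignored (set empty)
final: {}; accept 1 not in set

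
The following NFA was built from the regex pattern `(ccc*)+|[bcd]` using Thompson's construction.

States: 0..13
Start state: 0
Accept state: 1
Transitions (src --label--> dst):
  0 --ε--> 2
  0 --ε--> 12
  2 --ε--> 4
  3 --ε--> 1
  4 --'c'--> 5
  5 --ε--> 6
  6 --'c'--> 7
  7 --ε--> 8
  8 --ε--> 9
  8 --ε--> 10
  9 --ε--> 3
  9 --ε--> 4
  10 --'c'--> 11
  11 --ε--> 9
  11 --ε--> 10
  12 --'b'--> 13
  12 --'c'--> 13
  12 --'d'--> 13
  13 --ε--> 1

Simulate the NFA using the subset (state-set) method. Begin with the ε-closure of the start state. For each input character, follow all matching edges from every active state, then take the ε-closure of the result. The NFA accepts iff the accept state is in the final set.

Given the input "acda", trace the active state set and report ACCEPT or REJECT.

S₀ = ε-closure({0}) = {0,2,4,12}
'a' @ 1: {}  — no active states
rest 'cda' ignored (set empty)
after full input: {}  (accept=1 not in)

Answer: REJECT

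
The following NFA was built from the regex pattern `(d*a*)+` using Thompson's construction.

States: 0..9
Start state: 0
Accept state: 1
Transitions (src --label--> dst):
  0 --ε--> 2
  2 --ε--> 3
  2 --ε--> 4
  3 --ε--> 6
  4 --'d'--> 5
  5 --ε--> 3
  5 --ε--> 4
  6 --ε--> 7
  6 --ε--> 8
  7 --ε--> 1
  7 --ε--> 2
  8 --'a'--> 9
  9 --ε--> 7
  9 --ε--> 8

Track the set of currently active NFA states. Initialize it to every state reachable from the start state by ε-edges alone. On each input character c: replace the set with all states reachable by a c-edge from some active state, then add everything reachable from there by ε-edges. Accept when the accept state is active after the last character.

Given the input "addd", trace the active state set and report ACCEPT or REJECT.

Answer: ACCEPT

Derivation:
initial (ε-close {0}): {0,1,2,3,4,6,7,8}
'a' @ 1: {1,2,3,4,6,7,8,9}  ✓accept
'd' @ 2: {1,2,3,4,5,6,7,8}  ✓accept
'd' @ 3: {1,2,3,4,5,6,7,8}  ✓accept
'd' @ 4: {1,2,3,4,5,6,7,8}  ✓accept
final: {1,2,3,4,5,6,7,8}; accept 1 in set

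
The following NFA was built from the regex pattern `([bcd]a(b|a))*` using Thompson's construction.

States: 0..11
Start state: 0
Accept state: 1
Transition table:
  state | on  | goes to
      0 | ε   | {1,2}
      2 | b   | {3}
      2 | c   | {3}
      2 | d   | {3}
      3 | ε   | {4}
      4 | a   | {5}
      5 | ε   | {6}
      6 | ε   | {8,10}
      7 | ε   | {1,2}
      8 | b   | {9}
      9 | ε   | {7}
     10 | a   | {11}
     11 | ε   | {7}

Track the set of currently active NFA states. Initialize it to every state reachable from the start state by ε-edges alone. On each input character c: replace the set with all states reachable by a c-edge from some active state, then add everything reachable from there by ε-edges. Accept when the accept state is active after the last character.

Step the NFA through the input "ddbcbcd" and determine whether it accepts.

Answer: REJECT

Trace:
initial (ε-close {0}): {0,1,2}
'd' @ 1: {3,4}
'd' @ 2: {}  — state set empty
rest 'bcbcd' ignored (set empty)
final: {}; accept 1 not in set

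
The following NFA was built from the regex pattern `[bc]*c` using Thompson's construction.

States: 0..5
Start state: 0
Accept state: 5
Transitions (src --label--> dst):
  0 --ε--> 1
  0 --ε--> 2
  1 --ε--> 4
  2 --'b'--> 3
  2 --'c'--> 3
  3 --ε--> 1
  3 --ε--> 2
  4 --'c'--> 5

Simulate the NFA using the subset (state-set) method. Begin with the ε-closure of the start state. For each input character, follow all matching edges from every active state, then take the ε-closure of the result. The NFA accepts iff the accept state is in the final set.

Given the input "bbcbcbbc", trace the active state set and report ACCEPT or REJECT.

start: ε-closure({0}) = {0,1,2,4}
'b' @ 1: {1,2,3,4}
'b' @ 2: {1,2,3,4}
'c' @ 3: {1,2,3,4,5}  (accept∈set)
'b' @ 4: {1,2,3,4}
'c' @ 5: {1,2,3,4,5}  (accept∈set)
'b' @ 6: {1,2,3,4}
'b' @ 7: {1,2,3,4}
'c' @ 8: {1,2,3,4,5}  (accept∈set)
end set {1,2,3,4,5} — state 5 in

Answer: ACCEPT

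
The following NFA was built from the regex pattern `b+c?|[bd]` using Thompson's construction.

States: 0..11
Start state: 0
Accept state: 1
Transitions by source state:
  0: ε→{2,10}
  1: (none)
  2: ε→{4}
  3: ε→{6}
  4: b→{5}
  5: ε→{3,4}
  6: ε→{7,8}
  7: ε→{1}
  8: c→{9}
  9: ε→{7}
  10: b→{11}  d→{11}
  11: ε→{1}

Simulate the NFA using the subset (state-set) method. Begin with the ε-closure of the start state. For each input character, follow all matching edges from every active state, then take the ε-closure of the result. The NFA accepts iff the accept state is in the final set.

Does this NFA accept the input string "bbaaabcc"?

Answer: REJECT

Trace:
start: ε-closure({0}) = {0,2,4,10}
'b' @ 1: {1,3,4,5,6,7,8,11}  ✓accept
'b' @ 2: {1,3,4,5,6,7,8}  ✓accept
'a' @ 3: {}  — state set empty
rest 'aabcc' ignored (set empty)
final: {}; accept 1 not in set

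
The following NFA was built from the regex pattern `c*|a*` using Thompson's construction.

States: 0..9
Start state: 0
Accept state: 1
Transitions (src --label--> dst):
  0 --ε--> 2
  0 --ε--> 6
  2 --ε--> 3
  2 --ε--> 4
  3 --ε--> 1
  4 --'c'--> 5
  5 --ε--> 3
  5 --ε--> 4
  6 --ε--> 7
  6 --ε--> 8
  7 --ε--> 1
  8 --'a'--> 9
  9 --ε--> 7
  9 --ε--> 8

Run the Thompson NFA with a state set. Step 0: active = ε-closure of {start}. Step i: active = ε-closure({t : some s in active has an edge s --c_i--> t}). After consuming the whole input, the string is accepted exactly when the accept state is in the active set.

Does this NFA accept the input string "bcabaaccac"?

Answer: REJECT

Derivation:
start: ε-closure({0}) = {0,1,2,3,4,6,7,8}
'b' @ 1: {}  — state set empty
rest 'cabaaccac' ignored (set empty)
after full input: {}  (accept=1 not in)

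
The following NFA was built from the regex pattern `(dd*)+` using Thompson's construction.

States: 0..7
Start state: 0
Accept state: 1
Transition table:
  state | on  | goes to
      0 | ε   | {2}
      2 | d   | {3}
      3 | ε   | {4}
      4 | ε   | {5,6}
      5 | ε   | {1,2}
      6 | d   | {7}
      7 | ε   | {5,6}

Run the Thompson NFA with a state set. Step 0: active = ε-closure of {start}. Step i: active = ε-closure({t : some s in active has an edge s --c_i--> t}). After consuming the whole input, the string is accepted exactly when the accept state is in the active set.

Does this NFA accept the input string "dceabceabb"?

initial (ε-close {0}): {0,2}
'd' @ 1: {1,2,3,4,5,6}  (accept∈set)
'c' @ 2: {}  — no active states
rest 'eabceabb' ignored (set empty)
final: {}; accept 1 not in set

Answer: REJECT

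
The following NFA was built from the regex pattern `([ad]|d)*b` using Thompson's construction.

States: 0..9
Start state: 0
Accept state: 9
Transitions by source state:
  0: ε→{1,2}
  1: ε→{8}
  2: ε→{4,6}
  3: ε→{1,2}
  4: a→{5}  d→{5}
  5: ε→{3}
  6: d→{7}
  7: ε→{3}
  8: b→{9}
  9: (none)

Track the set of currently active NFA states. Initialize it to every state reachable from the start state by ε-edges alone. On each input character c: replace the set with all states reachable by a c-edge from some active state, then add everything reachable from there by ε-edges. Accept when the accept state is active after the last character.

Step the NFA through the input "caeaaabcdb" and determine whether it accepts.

Answer: REJECT

Trace:
initial (ε-close {0}): {0,1,2,4,6,8}
'c' @ 1: {}  — state set empty
rest 'aeaaabcdb' ignored (set empty)
final: {}; accept 9 not in set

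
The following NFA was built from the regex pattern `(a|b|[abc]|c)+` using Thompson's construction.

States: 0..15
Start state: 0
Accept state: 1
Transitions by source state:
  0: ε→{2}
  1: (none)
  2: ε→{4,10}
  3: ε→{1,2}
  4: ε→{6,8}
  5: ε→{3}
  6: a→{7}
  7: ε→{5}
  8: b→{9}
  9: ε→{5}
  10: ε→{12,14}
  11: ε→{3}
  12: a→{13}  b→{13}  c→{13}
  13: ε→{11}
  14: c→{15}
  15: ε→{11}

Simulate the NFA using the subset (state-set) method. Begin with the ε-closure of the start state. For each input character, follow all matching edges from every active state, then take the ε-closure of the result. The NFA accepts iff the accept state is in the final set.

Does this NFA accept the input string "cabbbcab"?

Answer: ACCEPT

Derivation:
S₀ = ε-closure({0}) = {0,2,4,6,8,10,12,14}
'c' @ 1: {1,2,3,4,6,8,10,11,12,13,14,15}  [accepting]
'a' @ 2: {1,2,3,4,5,6,7,8,10,11,12,13,14}  [accepting]
'b' @ 3: {1,2,3,4,5,6,8,9,10,11,12,13,14}  [accepting]
'b' @ 4: {1,2,3,4,5,6,8,9,10,11,12,13,14}  [accepting]
'b' @ 5: {1,2,3,4,5,6,8,9,10,11,12,13,14}  [accepting]
'c' @ 6: {1,2,3,4,6,8,10,11,12,13,14,15}  [accepting]
'a' @ 7: {1,2,3,4,5,6,7,8,10,11,12,13,14}  [accepting]
'b' @ 8: {1,2,3,4,5,6,8,9,10,11,12,13,14}  [accepting]
final: {1,2,3,4,5,6,8,9,10,11,12,13,14}; accept 1 in set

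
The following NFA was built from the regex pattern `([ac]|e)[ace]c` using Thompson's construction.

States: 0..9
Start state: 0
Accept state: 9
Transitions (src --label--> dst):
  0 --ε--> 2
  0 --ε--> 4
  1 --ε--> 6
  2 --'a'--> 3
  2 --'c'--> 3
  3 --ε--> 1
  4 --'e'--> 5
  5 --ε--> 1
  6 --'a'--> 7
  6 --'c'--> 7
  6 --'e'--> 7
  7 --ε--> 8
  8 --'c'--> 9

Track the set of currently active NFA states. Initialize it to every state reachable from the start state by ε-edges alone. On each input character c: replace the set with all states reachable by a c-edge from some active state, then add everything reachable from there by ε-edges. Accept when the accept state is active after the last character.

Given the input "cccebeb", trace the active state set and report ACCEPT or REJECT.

Answer: REJECT

Steps:
start: ε-closure({0}) = {0,2,4}
'c' @ 1: {1,3,6}
'c' @ 2: {7,8}
'c' @ 3: {9}  ✓accept
'e' @ 4: {}  — dead — no transitions
rest 'beb' ignored (set empty)
end set {} — state 9 not in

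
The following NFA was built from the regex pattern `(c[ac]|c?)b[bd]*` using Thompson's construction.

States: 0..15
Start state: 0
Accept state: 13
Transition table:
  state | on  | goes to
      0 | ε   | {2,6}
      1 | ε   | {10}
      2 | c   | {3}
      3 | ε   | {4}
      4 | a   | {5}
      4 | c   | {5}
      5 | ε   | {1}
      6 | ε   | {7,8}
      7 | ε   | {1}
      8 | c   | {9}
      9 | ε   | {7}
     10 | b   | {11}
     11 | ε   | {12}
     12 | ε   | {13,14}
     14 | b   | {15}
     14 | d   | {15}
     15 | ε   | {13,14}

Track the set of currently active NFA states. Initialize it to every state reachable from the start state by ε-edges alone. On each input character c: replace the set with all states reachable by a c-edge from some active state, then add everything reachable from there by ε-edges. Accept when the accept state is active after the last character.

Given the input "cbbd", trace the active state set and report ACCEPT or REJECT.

initial (ε-close {0}): {0,1,2,6,7,8,10}
'c' @ 1: {1,3,4,7,9,10}
'b' @ 2: {11,12,13,14}  [accepting]
'b' @ 3: {13,14,15}  [accepting]
'd' @ 4: {13,14,15}  [accepting]
after full input: {13,14,15}  (accept=13 in)

Answer: ACCEPT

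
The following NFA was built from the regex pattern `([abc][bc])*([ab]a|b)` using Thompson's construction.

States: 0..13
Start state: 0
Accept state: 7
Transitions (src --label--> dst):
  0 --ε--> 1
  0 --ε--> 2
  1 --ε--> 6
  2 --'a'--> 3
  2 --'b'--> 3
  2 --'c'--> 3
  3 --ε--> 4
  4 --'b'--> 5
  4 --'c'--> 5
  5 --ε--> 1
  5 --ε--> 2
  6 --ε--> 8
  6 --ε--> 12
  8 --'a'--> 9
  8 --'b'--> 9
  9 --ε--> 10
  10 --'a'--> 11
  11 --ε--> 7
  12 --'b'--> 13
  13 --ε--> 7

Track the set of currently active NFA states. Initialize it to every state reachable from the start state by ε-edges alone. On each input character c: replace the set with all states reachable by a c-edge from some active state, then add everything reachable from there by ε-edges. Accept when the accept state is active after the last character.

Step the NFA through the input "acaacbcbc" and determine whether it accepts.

initial (ε-close {0}): {0,1,2,6,8,12}
'a' @ 1: {3,4,9,10}
'c' @ 2: {1,2,5,6,8,12}
'a' @ 3: {3,4,9,10}
'a' @ 4: {7,11}  (accept∈set)
'c' @ 5: {}  — state set empty
rest 'bcbc' ignored (set empty)
final: {}; accept 7 not in set

Answer: REJECT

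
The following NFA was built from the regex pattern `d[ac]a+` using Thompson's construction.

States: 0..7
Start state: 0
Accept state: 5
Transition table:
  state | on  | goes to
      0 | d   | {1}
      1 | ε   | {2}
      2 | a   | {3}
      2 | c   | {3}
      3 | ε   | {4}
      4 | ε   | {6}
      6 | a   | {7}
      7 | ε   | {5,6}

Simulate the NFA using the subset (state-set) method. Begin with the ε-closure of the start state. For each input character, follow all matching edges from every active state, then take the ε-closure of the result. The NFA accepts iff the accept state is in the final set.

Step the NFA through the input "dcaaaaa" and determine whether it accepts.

start: ε-closure({0}) = {0}
'd' @ 1: {1,2}
'c' @ 2: {3,4,6}
'a' @ 3: {5,6,7}  (accept∈set)
'a' @ 4: {5,6,7}  (accept∈set)
'a' @ 5: {5,6,7}  (accept∈set)
'a' @ 6: {5,6,7}  (accept∈set)
'a' @ 7: {5,6,7}  (accept∈set)
end set {5,6,7} — state 5 in

Answer: ACCEPT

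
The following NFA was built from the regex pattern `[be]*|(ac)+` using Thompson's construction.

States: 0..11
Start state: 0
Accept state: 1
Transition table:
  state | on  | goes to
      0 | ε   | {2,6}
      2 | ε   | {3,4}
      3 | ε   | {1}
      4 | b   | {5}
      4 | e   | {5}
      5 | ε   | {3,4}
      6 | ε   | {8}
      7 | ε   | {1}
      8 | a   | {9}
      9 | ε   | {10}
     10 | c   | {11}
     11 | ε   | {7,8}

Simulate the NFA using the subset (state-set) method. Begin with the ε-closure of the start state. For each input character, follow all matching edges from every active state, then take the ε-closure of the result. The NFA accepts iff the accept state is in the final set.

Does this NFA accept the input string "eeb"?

S₀ = ε-closure({0}) = {0,1,2,3,4,6,8}
'e' @ 1: {1,3,4,5}  ✓accept
'e' @ 2: {1,3,4,5}  ✓accept
'b' @ 3: {1,3,4,5}  ✓accept
after full input: {1,3,4,5}  (accept=1 in)

Answer: ACCEPT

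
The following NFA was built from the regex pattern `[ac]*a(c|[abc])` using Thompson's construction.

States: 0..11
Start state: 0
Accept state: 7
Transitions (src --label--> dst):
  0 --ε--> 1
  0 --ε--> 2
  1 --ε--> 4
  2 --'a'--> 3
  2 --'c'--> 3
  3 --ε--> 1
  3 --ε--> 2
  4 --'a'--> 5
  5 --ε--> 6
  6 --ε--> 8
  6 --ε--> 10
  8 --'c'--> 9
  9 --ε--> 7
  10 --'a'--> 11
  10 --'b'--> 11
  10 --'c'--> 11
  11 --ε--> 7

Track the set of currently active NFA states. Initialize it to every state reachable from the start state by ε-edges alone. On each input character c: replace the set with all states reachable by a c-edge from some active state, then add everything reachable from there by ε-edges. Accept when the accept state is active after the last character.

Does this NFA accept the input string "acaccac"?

Answer: ACCEPT

Steps:
start: ε-closure({0}) = {0,1,2,4}
'a' @ 1: {1,2,3,4,5,6,8,10}
'c' @ 2: {1,2,3,4,7,9,11}  ✓accept
'a' @ 3: {1,2,3,4,5,6,8,10}
'c' @ 4: {1,2,3,4,7,9,11}  ✓accept
'c' @ 5: {1,2,3,4}
'a' @ 6: {1,2,3,4,5,6,8,10}
'c' @ 7: {1,2,3,4,7,9,11}  ✓accept
after full input: {1,2,3,4,7,9,11}  (accept=7 in)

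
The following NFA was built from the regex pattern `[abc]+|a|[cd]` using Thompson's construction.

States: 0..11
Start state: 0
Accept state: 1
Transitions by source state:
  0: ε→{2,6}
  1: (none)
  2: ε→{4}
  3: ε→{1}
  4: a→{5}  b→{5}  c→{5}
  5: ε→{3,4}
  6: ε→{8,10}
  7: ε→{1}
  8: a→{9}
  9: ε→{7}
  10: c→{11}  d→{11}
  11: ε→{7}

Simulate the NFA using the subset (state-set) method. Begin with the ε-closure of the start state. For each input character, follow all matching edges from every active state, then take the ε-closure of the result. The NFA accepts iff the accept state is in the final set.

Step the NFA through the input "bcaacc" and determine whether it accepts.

Answer: ACCEPT

Derivation:
start: ε-closure({0}) = {0,2,4,6,8,10}
'b' @ 1: {1,3,4,5}  [accepting]
'c' @ 2: {1,3,4,5}  [accepting]
'a' @ 3: {1,3,4,5}  [accepting]
'a' @ 4: {1,3,4,5}  [accepting]
'c' @ 5: {1,3,4,5}  [accepting]
'c' @ 6: {1,3,4,5}  [accepting]
after full input: {1,3,4,5}  (accept=1 in)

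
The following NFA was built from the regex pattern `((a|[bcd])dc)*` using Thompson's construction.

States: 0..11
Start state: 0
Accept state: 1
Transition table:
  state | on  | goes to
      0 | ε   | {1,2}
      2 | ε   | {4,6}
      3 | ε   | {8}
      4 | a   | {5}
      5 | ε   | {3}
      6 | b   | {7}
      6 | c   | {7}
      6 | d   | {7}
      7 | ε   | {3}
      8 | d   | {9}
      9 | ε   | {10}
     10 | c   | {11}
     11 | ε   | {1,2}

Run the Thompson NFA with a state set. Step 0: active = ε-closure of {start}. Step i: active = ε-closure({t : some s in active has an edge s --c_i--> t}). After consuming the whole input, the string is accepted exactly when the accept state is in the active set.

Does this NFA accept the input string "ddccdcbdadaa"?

S₀ = ε-closure({0}) = {0,1,2,4,6}
'd' @ 1: {3,7,8}
'd' @ 2: {9,10}
'c' @ 3: {1,2,4,6,11}  ✓accept
'c' @ 4: {3,7,8}
'd' @ 5: {9,10}
'c' @ 6: {1,2,4,6,11}  ✓accept
'b' @ 7: {3,7,8}
'd' @ 8: {9,10}
'a' @ 9: {}  — dead — no transitions
rest 'daa' ignored (set empty)
end set {} — state 1 not in

Answer: REJECT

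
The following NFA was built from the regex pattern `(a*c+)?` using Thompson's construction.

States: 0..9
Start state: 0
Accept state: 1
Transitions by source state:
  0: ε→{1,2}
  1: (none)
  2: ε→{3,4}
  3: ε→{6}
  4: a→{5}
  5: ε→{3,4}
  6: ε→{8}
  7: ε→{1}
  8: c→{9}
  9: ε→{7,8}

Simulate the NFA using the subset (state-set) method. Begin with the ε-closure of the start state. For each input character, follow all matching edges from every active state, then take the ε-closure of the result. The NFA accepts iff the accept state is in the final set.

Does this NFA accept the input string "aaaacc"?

Answer: ACCEPT

Trace:
S₀ = ε-closure({0}) = {0,1,2,3,4,6,8}
'a' @ 1: {3,4,5,6,8}
'a' @ 2: {3,4,5,6,8}
'a' @ 3: {3,4,5,6,8}
'a' @ 4: {3,4,5,6,8}
'c' @ 5: {1,7,8,9}  ✓accept
'c' @ 6: {1,7,8,9}  ✓accept
end set {1,7,8,9} — state 1 in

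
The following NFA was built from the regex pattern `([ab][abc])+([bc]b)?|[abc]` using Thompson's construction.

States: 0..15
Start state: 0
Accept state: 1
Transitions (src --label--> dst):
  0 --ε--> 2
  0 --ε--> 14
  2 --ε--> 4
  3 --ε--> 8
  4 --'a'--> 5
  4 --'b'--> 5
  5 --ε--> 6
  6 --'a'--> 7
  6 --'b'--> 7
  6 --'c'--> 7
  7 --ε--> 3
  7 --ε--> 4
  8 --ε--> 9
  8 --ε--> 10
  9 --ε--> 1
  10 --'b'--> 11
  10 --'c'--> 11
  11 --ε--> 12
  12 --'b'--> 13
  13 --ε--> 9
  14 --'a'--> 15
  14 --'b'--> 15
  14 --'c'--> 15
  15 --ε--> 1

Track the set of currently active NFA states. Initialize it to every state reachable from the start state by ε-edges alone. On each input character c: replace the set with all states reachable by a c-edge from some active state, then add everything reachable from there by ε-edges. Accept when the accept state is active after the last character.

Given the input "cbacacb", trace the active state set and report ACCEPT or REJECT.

start: ε-closure({0}) = {0,2,4,14}
'c' @ 1: {1,15}  (accept∈set)
'b' @ 2: {}  — no active states
rest 'acacb' ignored (set empty)
end set {} — state 1 not in

Answer: REJECT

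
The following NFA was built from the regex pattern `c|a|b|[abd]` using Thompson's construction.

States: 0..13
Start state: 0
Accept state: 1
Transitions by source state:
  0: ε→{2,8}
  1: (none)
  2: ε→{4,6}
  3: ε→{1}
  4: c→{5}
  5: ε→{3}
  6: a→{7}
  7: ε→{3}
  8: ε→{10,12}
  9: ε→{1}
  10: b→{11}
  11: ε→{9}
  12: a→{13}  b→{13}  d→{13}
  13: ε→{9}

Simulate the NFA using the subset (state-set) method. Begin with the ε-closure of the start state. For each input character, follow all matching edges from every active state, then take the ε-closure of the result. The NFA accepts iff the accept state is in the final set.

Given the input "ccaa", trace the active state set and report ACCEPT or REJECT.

S₀ = ε-closure({0}) = {0,2,4,6,8,10,12}
'c' @ 1: {1,3,5}  [accepting]
'c' @ 2: {}  — state set empty
rest 'aa' ignored (set empty)
after full input: {}  (accept=1 not in)

Answer: REJECT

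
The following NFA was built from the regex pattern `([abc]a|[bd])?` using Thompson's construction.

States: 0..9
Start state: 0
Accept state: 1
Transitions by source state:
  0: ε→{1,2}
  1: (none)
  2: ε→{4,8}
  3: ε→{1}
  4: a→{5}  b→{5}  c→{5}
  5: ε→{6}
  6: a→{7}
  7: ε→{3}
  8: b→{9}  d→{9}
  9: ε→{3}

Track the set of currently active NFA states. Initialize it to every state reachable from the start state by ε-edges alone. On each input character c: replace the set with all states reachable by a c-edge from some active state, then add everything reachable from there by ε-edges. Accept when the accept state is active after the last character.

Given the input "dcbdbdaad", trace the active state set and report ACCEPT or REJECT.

S₀ = ε-closure({0}) = {0,1,2,4,8}
'd' @ 1: {1,3,9}  (accept∈set)
'c' @ 2: {}  — no active states
rest 'bdbdaad' ignored (set empty)
final: {}; accept 1 not in set

Answer: REJECT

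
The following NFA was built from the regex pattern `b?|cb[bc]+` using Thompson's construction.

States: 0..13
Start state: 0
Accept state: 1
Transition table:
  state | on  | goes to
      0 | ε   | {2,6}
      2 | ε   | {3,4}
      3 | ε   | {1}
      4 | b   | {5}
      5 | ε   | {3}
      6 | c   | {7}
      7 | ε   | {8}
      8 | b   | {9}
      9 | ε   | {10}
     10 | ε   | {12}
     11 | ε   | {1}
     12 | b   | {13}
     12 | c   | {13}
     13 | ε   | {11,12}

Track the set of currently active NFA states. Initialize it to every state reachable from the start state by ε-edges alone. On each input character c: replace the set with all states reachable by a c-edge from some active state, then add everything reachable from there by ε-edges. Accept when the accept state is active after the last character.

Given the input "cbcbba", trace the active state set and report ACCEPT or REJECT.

Answer: REJECT

Trace:
start: ε-closure({0}) = {0,1,2,3,4,6}
'c' @ 1: {7,8}
'b' @ 2: {9,10,12}
'c' @ 3: {1,11,12,13}  (accept∈set)
'b' @ 4: {1,11,12,13}  (accept∈set)
'b' @ 5: {1,11,12,13}  (accept∈set)
'a' @ 6: {}  — no active states
after full input: {}  (accept=1 not in)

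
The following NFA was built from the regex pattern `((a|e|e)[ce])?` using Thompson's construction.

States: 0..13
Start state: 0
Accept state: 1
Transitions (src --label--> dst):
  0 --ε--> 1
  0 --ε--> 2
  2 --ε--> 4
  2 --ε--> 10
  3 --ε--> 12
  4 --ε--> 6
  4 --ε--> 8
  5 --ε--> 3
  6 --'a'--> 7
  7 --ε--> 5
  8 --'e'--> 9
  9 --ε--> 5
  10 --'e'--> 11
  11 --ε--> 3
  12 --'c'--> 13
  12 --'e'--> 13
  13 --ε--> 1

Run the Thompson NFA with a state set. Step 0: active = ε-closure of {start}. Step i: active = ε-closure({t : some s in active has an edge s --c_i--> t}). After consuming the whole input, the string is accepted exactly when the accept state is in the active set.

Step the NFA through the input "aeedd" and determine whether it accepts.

Answer: REJECT

Derivation:
start: ε-closure({0}) = {0,1,2,4,6,8,10}
'a' @ 1: {3,5,7,12}
'e' @ 2: {1,13}  [accepting]
'e' @ 3: {}  — dead — no transitions
rest 'dd' ignored (set empty)
end set {} — state 1 not in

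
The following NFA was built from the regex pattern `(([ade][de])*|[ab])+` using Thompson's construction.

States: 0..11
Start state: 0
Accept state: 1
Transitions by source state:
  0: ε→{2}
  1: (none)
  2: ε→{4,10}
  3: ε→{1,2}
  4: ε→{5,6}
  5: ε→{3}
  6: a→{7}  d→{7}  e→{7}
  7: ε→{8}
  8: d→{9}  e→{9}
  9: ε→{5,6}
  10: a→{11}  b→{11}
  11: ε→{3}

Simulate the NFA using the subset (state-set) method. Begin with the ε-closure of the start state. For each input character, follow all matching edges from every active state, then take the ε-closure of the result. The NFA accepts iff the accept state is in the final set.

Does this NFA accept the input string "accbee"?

start: ε-closure({0}) = {0,1,2,3,4,5,6,10}
'a' @ 1: {1,2,3,4,5,6,7,8,10,11}  (accept∈set)
'c' @ 2: {}  — dead — no transitions
rest 'cbee' ignored (set empty)
after full input: {}  (accept=1 not in)

Answer: REJECT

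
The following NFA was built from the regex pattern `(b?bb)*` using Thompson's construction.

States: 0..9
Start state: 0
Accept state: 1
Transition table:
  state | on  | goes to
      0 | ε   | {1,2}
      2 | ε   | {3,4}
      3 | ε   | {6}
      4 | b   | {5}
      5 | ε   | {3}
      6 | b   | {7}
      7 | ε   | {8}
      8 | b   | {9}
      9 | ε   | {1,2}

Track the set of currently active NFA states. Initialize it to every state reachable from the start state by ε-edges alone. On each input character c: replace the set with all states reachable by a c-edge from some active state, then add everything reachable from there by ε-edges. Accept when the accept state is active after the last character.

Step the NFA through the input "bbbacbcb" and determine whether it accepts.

Answer: REJECT

Steps:
S₀ = ε-closure({0}) = {0,1,2,3,4,6}
'b' @ 1: {3,5,6,7,8}
'b' @ 2: {1,2,3,4,6,7,8,9}  ✓accept
'b' @ 3: {1,2,3,4,5,6,7,8,9}  ✓accept
'a' @ 4: {}  — state set empty
rest 'cbcb' ignored (set empty)
final: {}; accept 1 not in set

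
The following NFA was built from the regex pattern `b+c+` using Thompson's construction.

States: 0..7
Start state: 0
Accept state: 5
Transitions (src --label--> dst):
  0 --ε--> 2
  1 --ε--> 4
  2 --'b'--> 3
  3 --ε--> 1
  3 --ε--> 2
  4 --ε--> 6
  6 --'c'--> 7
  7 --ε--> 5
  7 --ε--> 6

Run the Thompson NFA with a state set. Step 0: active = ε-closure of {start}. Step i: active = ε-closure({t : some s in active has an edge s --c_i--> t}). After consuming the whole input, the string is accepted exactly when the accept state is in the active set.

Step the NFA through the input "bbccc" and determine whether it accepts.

initial (ε-close {0}): {0,2}
'b' @ 1: {1,2,3,4,6}
'b' @ 2: {1,2,3,4,6}
'c' @ 3: {5,6,7}  ✓accept
'c' @ 4: {5,6,7}  ✓accept
'c' @ 5: {5,6,7}  ✓accept
after full input: {5,6,7}  (accept=5 in)

Answer: ACCEPT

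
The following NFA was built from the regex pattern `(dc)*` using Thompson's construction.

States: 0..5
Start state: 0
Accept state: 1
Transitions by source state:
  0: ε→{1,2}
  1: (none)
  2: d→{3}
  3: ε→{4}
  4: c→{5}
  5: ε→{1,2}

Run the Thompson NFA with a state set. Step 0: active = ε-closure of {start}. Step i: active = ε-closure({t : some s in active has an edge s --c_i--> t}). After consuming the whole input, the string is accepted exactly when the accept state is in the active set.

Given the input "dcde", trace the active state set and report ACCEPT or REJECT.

Answer: REJECT

Steps:
initial (ε-close {0}): {0,1,2}
'd' @ 1: {3,4}
'c' @ 2: {1,2,5}  ✓accept
'd' @ 3: {3,4}
'e' @ 4: {}  — dead — no transitions
final: {}; accept 1 not in set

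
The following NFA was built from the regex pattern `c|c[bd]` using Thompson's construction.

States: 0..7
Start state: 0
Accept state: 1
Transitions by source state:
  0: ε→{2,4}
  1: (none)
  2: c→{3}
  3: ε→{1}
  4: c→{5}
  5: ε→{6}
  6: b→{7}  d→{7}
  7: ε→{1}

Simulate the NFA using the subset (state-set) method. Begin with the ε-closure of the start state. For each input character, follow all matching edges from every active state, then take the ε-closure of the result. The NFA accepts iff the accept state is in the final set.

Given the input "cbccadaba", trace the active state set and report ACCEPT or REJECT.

S₀ = ε-closure({0}) = {0,2,4}
'c' @ 1: {1,3,5,6}  (accept∈set)
'b' @ 2: {1,7}  (accept∈set)
'c' @ 3: {}  — no active states
rest 'cadaba' ignored (set empty)
final: {}; accept 1 not in set

Answer: REJECT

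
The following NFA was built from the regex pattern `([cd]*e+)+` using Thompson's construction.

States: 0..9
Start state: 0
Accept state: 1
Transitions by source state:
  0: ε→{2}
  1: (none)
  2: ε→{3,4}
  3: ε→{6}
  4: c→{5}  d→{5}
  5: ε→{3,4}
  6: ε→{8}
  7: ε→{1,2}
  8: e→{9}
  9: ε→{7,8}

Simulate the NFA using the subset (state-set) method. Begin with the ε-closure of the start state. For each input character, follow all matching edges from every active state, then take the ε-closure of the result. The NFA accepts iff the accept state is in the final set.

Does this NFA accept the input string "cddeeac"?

S₀ = ε-closure({0}) = {0,2,3,4,6,8}
'c' @ 1: {3,4,5,6,8}
'd' @ 2: {3,4,5,6,8}
'd' @ 3: {3,4,5,6,8}
'e' @ 4: {1,2,3,4,6,7,8,9}  ✓accept
'e' @ 5: {1,2,3,4,6,7,8,9}  ✓accept
'a' @ 6: {}  — state set empty
rest 'c' ignored (set empty)
after full input: {}  (accept=1 not in)

Answer: REJECT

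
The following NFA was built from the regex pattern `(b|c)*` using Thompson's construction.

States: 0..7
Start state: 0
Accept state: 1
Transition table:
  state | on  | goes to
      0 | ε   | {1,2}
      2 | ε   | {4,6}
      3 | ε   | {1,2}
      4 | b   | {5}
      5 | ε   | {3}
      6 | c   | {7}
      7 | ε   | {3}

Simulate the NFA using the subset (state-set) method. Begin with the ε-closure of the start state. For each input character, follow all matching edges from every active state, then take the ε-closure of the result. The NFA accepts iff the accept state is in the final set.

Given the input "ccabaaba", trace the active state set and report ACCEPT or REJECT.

S₀ = ε-closure({0}) = {0,1,2,4,6}
'c' @ 1: {1,2,3,4,6,7}  (accept∈set)
'c' @ 2: {1,2,3,4,6,7}  (accept∈set)
'a' @ 3: {}  — no active states
rest 'baaba' ignored (set empty)
after full input: {}  (accept=1 not in)

Answer: REJECT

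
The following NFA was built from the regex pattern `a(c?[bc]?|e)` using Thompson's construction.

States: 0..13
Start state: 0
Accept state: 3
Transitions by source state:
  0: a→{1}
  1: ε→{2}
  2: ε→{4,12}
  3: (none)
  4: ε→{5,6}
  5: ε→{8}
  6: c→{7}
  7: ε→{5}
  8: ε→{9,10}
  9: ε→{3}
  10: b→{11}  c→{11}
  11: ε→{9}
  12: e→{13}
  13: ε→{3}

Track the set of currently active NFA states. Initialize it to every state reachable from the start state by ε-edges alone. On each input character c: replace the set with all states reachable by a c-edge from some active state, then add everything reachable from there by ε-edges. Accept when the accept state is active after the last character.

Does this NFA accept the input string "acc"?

S₀ = ε-closure({0}) = {0}
'a' @ 1: {1,2,3,4,5,6,8,9,10,12}  ✓accept
'c' @ 2: {3,5,7,8,9,10,11}  ✓accept
'c' @ 3: {3,9,11}  ✓accept
end set {3,9,11} — state 3 in

Answer: ACCEPT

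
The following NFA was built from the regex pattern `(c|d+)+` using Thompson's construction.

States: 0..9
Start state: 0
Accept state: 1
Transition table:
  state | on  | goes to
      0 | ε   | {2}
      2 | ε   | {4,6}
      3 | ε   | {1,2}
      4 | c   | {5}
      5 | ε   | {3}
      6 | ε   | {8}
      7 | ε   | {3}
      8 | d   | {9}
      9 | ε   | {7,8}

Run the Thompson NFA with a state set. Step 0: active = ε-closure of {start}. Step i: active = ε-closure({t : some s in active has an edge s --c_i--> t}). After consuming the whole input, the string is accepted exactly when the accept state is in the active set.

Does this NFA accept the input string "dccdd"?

S₀ = ε-closure({0}) = {0,2,4,6,8}
'd' @ 1: {1,2,3,4,6,7,8,9}  (accept∈set)
'c' @ 2: {1,2,3,4,5,6,8}  (accept∈set)
'c' @ 3: {1,2,3,4,5,6,8}  (accept∈set)
'd' @ 4: {1,2,3,4,6,7,8,9}  (accept∈set)
'd' @ 5: {1,2,3,4,6,7,8,9}  (accept∈set)
after full input: {1,2,3,4,6,7,8,9}  (accept=1 in)

Answer: ACCEPT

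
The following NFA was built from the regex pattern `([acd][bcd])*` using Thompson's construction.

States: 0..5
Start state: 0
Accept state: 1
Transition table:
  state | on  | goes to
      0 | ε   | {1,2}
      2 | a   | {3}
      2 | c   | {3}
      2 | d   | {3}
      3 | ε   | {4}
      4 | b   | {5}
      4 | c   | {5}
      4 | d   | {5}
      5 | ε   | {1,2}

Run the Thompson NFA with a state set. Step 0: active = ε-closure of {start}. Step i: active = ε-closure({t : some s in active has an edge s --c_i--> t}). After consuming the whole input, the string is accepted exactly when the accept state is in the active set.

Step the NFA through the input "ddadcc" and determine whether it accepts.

Answer: ACCEPT

Trace:
initial (ε-close {0}): {0,1,2}
'd' @ 1: {3,4}
'd' @ 2: {1,2,5}  (accept∈set)
'a' @ 3: {3,4}
'd' @ 4: {1,2,5}  (accept∈set)
'c' @ 5: {3,4}
'c' @ 6: {1,2,5}  (accept∈set)
after full input: {1,2,5}  (accept=1 in)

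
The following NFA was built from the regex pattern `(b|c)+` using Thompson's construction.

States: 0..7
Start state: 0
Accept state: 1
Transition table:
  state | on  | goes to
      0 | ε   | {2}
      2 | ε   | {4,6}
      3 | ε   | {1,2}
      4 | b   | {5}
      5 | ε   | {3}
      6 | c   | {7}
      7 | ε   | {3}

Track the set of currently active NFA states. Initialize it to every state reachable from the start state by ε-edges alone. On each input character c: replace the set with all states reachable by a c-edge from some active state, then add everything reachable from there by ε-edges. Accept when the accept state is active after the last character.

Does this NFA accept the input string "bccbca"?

Answer: REJECT

Steps:
initial (ε-close {0}): {0,2,4,6}
'b' @ 1: {1,2,3,4,5,6}  (accept∈set)
'c' @ 2: {1,2,3,4,6,7}  (accept∈set)
'c' @ 3: {1,2,3,4,6,7}  (accept∈set)
'b' @ 4: {1,2,3,4,5,6}  (accept∈set)
'c' @ 5: {1,2,3,4,6,7}  (accept∈set)
'a' @ 6: {}  — no active states
after full input: {}  (accept=1 not in)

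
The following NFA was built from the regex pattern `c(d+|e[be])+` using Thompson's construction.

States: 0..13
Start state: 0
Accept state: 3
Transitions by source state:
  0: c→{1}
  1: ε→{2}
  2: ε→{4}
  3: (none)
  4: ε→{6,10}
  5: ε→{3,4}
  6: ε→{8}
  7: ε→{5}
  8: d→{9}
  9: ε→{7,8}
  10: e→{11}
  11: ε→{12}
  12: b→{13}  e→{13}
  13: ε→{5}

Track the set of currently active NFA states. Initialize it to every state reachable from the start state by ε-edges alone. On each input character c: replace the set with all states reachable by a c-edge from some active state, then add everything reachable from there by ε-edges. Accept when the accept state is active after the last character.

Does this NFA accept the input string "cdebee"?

start: ε-closure({0}) = {0}
'c' @ 1: {1,2,4,6,8,10}
'd' @ 2: {3,4,5,6,7,8,9,10}  (accept∈set)
'e' @ 3: {11,12}
'b' @ 4: {3,4,5,6,8,10,13}  (accept∈set)
'e' @ 5: {11,12}
'e' @ 6: {3,4,5,6,8,10,13}  (accept∈set)
after full input: {3,4,5,6,8,10,13}  (accept=3 in)

Answer: ACCEPT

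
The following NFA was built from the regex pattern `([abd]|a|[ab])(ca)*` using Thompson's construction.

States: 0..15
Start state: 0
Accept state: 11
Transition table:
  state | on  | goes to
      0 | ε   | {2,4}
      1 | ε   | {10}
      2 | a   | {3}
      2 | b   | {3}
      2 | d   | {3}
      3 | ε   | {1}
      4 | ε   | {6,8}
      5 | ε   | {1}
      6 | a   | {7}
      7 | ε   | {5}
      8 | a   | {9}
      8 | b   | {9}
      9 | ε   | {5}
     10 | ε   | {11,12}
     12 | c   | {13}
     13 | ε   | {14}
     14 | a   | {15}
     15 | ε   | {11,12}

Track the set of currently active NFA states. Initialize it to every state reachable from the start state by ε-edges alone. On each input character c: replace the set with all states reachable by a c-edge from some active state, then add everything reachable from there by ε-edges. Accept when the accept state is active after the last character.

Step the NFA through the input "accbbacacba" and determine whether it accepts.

Answer: REJECT

Derivation:
initial (ε-close {0}): {0,2,4,6,8}
'a' @ 1: {1,3,5,7,9,10,11,12}  [accepting]
'c' @ 2: {13,14}
'c' @ 3: {}  — dead — no transitions
rest 'bbacacba' ignored (set empty)
final: {}; accept 11 not in set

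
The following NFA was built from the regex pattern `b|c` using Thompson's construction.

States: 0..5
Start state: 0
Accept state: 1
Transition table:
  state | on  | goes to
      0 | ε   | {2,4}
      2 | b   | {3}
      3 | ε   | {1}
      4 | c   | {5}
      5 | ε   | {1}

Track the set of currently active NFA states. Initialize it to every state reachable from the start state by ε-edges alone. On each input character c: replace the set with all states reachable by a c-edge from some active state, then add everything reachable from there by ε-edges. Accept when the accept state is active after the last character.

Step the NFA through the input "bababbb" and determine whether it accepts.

initial (ε-close {0}): {0,2,4}
'b' @ 1: {1,3}  [accepting]
'a' @ 2: {}  — dead — no transitions
rest 'babbb' ignored (set empty)
end set {} — state 1 not in

Answer: REJECT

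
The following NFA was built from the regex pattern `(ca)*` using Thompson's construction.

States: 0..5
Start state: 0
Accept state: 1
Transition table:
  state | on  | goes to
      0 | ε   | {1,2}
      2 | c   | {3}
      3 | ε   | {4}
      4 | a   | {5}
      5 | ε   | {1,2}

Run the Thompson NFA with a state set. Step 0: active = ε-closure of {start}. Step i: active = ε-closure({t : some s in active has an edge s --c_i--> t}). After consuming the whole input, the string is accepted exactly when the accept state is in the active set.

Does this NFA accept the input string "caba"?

Answer: REJECT

Steps:
start: ε-closure({0}) = {0,1,2}
'c' @ 1: {3,4}
'a' @ 2: {1,2,5}  [accepting]
'b' @ 3: {}  — dead — no transitions
rest 'a' ignored (set empty)
final: {}; accept 1 not in set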